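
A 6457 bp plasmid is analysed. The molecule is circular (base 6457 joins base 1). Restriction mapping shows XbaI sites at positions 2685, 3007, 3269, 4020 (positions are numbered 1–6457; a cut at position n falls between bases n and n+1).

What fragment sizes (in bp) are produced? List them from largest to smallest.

5122, 751, 322, 262 bp

Circular molecule, 4 cuts → 4 fragments:
  3007 − 2685 = 322 bp
  3269 − 3007 = 262 bp
  4020 − 3269 = 751 bp
  wrap: 6457 − 4020 + 2685 = 5122 bp
Sorted largest to smallest: 5122, 751, 322, 262 bp.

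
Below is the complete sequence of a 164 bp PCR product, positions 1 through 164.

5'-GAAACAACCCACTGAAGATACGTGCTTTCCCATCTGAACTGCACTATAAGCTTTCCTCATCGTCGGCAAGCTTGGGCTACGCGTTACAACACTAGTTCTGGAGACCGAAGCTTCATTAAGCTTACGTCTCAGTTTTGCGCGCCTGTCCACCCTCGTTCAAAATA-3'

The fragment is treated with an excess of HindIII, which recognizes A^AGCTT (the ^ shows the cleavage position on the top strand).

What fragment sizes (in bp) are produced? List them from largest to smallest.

HindIII sites (AAGCTT) start at positions 48, 68, 108, 118.
HindIII cuts after the first base of each site, so after positions 48, 68, 108, 118.
Linear molecule, 4 cuts → 5 fragments:
  1–48 → 48 bp
  49–68 → 20 bp
  69–108 → 40 bp
  109–118 → 10 bp
  119–164 → 46 bp
Sorted largest to smallest: 48, 46, 40, 20, 10 bp.

48, 46, 40, 20, 10 bp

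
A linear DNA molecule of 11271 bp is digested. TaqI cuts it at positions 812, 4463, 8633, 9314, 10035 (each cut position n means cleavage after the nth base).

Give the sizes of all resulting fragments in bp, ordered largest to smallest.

Linear molecule, 5 cuts → 6 fragments:
  812 − 0 = 812 bp
  4463 − 812 = 3651 bp
  8633 − 4463 = 4170 bp
  9314 − 8633 = 681 bp
  10035 − 9314 = 721 bp
  11271 − 10035 = 1236 bp
Sorted largest to smallest: 4170, 3651, 1236, 812, 721, 681 bp.

4170, 3651, 1236, 812, 721, 681 bp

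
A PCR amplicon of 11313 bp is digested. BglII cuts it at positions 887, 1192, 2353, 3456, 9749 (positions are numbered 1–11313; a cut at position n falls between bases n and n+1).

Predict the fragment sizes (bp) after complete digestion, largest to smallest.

Linear molecule, 5 cuts → 6 fragments:
  887 − 0 = 887 bp
  1192 − 887 = 305 bp
  2353 − 1192 = 1161 bp
  3456 − 2353 = 1103 bp
  9749 − 3456 = 6293 bp
  11313 − 9749 = 1564 bp
Sorted largest to smallest: 6293, 1564, 1161, 1103, 887, 305 bp.

6293, 1564, 1161, 1103, 887, 305 bp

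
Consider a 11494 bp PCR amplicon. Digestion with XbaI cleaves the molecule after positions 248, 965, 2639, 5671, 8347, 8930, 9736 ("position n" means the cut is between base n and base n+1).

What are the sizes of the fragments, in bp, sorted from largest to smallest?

Linear molecule, 7 cuts → 8 fragments:
  248 − 0 = 248 bp
  965 − 248 = 717 bp
  2639 − 965 = 1674 bp
  5671 − 2639 = 3032 bp
  8347 − 5671 = 2676 bp
  8930 − 8347 = 583 bp
  9736 − 8930 = 806 bp
  11494 − 9736 = 1758 bp
Sorted largest to smallest: 3032, 2676, 1758, 1674, 806, 717, 583, 248 bp.

3032, 2676, 1758, 1674, 806, 717, 583, 248 bp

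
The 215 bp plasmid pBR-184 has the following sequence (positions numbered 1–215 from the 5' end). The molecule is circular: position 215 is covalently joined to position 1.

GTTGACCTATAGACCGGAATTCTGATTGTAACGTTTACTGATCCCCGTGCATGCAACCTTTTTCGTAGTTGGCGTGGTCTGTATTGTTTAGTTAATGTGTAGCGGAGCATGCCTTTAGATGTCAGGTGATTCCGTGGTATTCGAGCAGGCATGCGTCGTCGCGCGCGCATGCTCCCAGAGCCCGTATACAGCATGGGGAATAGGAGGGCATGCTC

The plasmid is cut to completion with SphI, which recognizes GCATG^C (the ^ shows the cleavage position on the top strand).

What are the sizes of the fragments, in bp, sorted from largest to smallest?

58, 56, 42, 41, 18 bp

SphI sites (GCATGC) start at positions 49, 107, 149, 167, 208.
SphI cuts after base 5 of each site (before the last base), so after positions 53, 111, 153, 171, 212.
Circular molecule, 5 cuts → 5 fragments:
  54–111 → 58 bp
  112–153 → 42 bp
  154–171 → 18 bp
  172–212 → 41 bp
  213–215 then 1–53 → 3 + 53 = 56 bp
Sorted largest to smallest: 58, 56, 42, 41, 18 bp.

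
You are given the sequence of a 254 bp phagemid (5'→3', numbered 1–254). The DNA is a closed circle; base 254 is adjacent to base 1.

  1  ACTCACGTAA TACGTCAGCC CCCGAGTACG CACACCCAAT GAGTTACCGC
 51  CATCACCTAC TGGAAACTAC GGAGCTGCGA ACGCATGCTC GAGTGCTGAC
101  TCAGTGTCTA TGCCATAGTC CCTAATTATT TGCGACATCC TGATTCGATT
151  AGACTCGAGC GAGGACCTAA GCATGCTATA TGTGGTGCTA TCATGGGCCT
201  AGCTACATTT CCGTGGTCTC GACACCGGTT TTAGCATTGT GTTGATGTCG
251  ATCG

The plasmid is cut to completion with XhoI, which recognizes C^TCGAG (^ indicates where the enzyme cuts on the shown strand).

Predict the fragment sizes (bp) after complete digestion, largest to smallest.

188, 66 bp

XhoI sites (CTCGAG) start at positions 88, 154.
XhoI cuts after the first base of each site, so after positions 88, 154.
Circular molecule, 2 cuts → 2 fragments:
  89–154 → 66 bp
  155–254 then 1–88 → 100 + 88 = 188 bp
Sorted largest to smallest: 188, 66 bp.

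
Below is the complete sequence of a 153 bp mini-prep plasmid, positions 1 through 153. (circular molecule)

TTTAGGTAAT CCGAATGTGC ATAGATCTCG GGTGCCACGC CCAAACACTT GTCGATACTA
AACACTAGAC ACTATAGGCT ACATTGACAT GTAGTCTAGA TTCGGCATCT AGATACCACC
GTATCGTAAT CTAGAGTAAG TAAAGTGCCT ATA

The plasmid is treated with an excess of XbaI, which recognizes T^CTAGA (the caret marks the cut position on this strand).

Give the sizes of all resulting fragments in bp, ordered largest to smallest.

118, 22, 13 bp

XbaI sites (TCTAGA) start at positions 95, 108, 130.
XbaI cuts after the first base of each site, so after positions 95, 108, 130.
Circular molecule, 3 cuts → 3 fragments:
  96–108 → 13 bp
  109–130 → 22 bp
  131–153 then 1–95 → 23 + 95 = 118 bp
Sorted largest to smallest: 118, 22, 13 bp.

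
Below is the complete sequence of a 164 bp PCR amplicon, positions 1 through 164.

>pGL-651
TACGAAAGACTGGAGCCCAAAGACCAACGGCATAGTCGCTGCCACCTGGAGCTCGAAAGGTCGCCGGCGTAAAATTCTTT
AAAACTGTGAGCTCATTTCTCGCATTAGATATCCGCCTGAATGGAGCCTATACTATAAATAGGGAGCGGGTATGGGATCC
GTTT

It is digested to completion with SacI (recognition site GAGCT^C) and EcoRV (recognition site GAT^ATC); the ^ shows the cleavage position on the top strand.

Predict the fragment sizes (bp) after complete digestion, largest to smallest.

54, 53, 40, 17 bp

SacI sites (GAGCTC) start at positions 49, 89.
SacI cuts after base 5 of each site (before the last base), so after positions 53, 93.
The EcoRV site (GATATC) starts at position 108.
EcoRV cuts after base 3 of each site, so after position 110.
Combined cut positions: 53, 93, 110.
Linear molecule, 3 cuts → 4 fragments:
  1–53 → 53 bp
  54–93 → 40 bp
  94–110 → 17 bp
  111–164 → 54 bp
Sorted largest to smallest: 54, 53, 40, 17 bp.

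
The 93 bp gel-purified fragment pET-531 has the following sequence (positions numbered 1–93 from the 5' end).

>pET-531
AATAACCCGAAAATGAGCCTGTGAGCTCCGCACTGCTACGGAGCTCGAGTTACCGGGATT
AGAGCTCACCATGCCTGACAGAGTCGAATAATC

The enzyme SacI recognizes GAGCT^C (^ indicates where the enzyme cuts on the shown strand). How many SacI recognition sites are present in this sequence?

3

GAGCTC occurs starting at positions 23, 41, 62.
SacI cuts at 3 sites.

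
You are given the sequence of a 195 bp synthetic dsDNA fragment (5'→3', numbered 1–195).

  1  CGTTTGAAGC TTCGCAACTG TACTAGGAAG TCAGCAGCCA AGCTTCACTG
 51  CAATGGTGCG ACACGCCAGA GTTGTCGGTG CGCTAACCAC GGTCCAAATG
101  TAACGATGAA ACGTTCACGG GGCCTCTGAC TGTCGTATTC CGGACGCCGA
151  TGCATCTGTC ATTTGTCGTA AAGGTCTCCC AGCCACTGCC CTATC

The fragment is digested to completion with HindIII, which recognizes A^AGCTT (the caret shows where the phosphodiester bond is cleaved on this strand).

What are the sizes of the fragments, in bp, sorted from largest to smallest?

155, 33, 7 bp

HindIII sites (AAGCTT) start at positions 7, 40.
HindIII cuts after the first base of each site, so after positions 7, 40.
Linear molecule, 2 cuts → 3 fragments:
  1–7 → 7 bp
  8–40 → 33 bp
  41–195 → 155 bp
Sorted largest to smallest: 155, 33, 7 bp.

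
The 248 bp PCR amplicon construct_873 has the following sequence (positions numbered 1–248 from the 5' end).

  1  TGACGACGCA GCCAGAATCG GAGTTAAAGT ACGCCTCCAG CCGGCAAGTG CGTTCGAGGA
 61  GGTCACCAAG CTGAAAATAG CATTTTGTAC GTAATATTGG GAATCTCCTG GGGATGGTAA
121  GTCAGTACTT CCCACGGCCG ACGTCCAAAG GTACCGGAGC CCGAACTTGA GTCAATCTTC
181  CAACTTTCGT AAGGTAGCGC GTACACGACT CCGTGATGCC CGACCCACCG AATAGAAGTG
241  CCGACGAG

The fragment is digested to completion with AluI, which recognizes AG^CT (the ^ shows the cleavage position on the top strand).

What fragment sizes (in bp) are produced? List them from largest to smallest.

The AluI site (AGCT) starts at position 69.
AluI cuts after base 2 of each site, so after position 70.
Linear molecule, 1 cut → 2 fragments:
  1–70 → 70 bp
  71–248 → 178 bp
Sorted largest to smallest: 178, 70 bp.

178, 70 bp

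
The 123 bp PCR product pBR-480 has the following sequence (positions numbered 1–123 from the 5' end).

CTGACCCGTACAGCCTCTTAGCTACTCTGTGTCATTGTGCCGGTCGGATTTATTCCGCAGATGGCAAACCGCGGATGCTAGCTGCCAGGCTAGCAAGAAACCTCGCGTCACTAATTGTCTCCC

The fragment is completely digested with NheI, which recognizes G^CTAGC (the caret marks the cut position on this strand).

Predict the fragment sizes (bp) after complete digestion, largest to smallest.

77, 34, 12 bp

NheI sites (GCTAGC) start at positions 77, 89.
NheI cuts after the first base of each site, so after positions 77, 89.
Linear molecule, 2 cuts → 3 fragments:
  1–77 → 77 bp
  78–89 → 12 bp
  90–123 → 34 bp
Sorted largest to smallest: 77, 34, 12 bp.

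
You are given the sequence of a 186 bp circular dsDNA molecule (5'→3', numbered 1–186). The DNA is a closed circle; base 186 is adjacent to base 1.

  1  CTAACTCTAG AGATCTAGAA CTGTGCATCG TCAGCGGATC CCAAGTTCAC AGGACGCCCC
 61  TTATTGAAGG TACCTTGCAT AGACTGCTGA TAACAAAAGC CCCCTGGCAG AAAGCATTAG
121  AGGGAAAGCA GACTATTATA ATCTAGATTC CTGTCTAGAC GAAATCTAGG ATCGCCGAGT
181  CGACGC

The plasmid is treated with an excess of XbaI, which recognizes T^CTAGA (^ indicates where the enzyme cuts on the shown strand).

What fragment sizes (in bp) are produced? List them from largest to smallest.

XbaI sites (TCTAGA) start at positions 6, 14, 142, 154.
XbaI cuts after the first base of each site, so after positions 6, 14, 142, 154.
Circular molecule, 4 cuts → 4 fragments:
  7–14 → 8 bp
  15–142 → 128 bp
  143–154 → 12 bp
  155–186 then 1–6 → 32 + 6 = 38 bp
Sorted largest to smallest: 128, 38, 12, 8 bp.

128, 38, 12, 8 bp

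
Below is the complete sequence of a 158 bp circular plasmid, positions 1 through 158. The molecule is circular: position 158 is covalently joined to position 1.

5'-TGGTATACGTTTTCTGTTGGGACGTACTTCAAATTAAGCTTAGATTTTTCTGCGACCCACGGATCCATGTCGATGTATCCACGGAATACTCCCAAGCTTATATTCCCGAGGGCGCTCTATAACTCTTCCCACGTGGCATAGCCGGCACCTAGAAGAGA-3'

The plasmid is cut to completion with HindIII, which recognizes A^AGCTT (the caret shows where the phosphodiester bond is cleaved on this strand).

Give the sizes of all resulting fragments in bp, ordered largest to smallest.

HindIII sites (AAGCTT) start at positions 36, 94.
HindIII cuts after the first base of each site, so after positions 36, 94.
Circular molecule, 2 cuts → 2 fragments:
  37–94 → 58 bp
  95–158 then 1–36 → 64 + 36 = 100 bp
Sorted largest to smallest: 100, 58 bp.

100, 58 bp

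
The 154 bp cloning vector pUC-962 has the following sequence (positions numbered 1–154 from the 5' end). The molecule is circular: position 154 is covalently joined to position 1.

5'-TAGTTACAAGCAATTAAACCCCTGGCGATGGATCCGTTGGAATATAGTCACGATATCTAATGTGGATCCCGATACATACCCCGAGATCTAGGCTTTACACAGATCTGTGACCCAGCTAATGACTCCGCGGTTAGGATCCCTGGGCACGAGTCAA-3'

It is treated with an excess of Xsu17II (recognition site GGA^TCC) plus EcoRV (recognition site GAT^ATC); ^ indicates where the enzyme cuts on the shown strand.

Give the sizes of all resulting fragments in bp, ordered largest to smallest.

70, 50, 22, 12 bp

Xsu17II sites (GGATCC) start at positions 30, 64, 134.
Xsu17II cuts after base 3 of each site, so after positions 32, 66, 136.
The EcoRV site (GATATC) starts at position 52.
EcoRV cuts after base 3 of each site, so after position 54.
Combined cut positions: 32, 54, 66, 136.
Circular molecule, 4 cuts → 4 fragments:
  33–54 → 22 bp
  55–66 → 12 bp
  67–136 → 70 bp
  137–154 then 1–32 → 18 + 32 = 50 bp
Sorted largest to smallest: 70, 50, 22, 12 bp.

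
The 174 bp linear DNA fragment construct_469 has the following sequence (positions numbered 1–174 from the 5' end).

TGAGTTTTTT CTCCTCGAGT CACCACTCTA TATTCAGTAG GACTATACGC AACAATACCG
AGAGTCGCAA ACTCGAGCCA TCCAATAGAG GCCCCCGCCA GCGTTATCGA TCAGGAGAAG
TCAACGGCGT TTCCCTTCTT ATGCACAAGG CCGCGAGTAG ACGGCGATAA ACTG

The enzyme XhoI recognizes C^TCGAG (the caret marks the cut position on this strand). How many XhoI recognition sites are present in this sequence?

CTCGAG occurs starting at positions 14, 72.
XhoI cuts at 2 sites.

2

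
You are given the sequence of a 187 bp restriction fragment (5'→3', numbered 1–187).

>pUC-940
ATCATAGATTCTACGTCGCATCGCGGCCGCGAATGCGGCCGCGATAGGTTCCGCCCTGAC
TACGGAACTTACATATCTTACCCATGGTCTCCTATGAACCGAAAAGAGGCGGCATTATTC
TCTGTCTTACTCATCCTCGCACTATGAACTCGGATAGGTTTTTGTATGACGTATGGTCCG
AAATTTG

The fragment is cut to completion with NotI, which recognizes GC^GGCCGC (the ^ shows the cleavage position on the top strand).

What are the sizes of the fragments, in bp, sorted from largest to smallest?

NotI sites (GCGGCCGC) start at positions 23, 35.
NotI cuts after base 2 of each site, so after positions 24, 36.
Linear molecule, 2 cuts → 3 fragments:
  1–24 → 24 bp
  25–36 → 12 bp
  37–187 → 151 bp
Sorted largest to smallest: 151, 24, 12 bp.

151, 24, 12 bp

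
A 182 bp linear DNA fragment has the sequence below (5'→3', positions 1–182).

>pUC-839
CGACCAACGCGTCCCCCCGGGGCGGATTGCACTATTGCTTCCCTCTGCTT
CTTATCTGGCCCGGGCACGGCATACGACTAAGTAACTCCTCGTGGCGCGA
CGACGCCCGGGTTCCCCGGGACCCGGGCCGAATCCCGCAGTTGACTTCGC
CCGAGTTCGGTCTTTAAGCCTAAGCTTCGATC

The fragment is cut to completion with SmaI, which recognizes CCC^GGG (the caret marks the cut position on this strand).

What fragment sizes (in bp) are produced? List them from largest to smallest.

58, 46, 44, 18, 9, 7 bp

SmaI sites (CCCGGG) start at positions 16, 60, 106, 115, 122.
SmaI cuts after base 3 of each site, so after positions 18, 62, 108, 117, 124.
Linear molecule, 5 cuts → 6 fragments:
  1–18 → 18 bp
  19–62 → 44 bp
  63–108 → 46 bp
  109–117 → 9 bp
  118–124 → 7 bp
  125–182 → 58 bp
Sorted largest to smallest: 58, 46, 44, 18, 9, 7 bp.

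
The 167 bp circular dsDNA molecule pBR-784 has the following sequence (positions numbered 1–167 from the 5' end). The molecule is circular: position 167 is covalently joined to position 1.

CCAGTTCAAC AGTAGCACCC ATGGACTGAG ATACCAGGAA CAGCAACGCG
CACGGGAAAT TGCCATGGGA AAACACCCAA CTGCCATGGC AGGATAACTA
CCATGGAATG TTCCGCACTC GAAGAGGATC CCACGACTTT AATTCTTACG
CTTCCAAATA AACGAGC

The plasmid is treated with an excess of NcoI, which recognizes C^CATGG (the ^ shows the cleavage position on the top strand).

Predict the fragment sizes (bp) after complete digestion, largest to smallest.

85, 44, 21, 17 bp

NcoI sites (CCATGG) start at positions 19, 63, 84, 101.
NcoI cuts after the first base of each site, so after positions 19, 63, 84, 101.
Circular molecule, 4 cuts → 4 fragments:
  20–63 → 44 bp
  64–84 → 21 bp
  85–101 → 17 bp
  102–167 then 1–19 → 66 + 19 = 85 bp
Sorted largest to smallest: 85, 44, 21, 17 bp.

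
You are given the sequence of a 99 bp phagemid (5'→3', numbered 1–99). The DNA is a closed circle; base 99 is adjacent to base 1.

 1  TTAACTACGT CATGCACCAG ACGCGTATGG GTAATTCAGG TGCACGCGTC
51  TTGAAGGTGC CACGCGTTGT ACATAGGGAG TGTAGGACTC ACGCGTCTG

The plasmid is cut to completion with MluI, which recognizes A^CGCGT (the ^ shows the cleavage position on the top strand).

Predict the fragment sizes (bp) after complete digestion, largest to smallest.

MluI sites (ACGCGT) start at positions 21, 44, 62, 91.
MluI cuts after the first base of each site, so after positions 21, 44, 62, 91.
Circular molecule, 4 cuts → 4 fragments:
  22–44 → 23 bp
  45–62 → 18 bp
  63–91 → 29 bp
  92–99 then 1–21 → 8 + 21 = 29 bp
Sorted largest to smallest: 29, 29, 23, 18 bp.

29, 29, 23, 18 bp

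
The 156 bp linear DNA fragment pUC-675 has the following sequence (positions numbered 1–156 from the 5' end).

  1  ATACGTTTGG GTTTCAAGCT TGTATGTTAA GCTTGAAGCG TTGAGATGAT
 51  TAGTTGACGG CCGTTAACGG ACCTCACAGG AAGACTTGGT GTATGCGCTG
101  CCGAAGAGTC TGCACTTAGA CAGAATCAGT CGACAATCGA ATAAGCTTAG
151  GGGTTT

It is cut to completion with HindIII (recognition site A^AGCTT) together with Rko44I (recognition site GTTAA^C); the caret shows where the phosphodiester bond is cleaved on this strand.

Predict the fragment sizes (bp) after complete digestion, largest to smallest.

76, 38, 16, 13, 13 bp

HindIII sites (AAGCTT) start at positions 16, 29, 143.
HindIII cuts after the first base of each site, so after positions 16, 29, 143.
The Rko44I site (GTTAAC) starts at position 63.
Rko44I cuts after base 5 of each site (before the last base), so after position 67.
Combined cut positions: 16, 29, 67, 143.
Linear molecule, 4 cuts → 5 fragments:
  1–16 → 16 bp
  17–29 → 13 bp
  30–67 → 38 bp
  68–143 → 76 bp
  144–156 → 13 bp
Sorted largest to smallest: 76, 38, 16, 13, 13 bp.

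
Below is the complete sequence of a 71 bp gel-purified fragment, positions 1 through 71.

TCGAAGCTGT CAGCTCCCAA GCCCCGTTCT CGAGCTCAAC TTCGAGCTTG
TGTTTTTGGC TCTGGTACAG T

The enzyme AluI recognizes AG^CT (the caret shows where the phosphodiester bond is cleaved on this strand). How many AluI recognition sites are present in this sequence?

4

AGCT occurs starting at positions 5, 12, 33, 45.
AluI cuts at 4 sites.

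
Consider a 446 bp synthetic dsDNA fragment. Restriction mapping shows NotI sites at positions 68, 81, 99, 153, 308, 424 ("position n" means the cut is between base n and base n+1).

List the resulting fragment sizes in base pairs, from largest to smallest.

Linear molecule, 6 cuts → 7 fragments:
  68 − 0 = 68 bp
  81 − 68 = 13 bp
  99 − 81 = 18 bp
  153 − 99 = 54 bp
  308 − 153 = 155 bp
  424 − 308 = 116 bp
  446 − 424 = 22 bp
Sorted largest to smallest: 155, 116, 68, 54, 22, 18, 13 bp.

155, 116, 68, 54, 22, 18, 13 bp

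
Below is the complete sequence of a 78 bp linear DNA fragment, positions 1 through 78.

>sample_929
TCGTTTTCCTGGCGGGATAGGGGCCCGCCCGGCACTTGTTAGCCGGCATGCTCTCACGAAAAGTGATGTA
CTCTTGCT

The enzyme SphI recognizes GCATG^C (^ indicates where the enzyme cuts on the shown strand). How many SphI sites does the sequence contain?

1

GCATGC occurs starting at position 46.
SphI cuts at 1 site.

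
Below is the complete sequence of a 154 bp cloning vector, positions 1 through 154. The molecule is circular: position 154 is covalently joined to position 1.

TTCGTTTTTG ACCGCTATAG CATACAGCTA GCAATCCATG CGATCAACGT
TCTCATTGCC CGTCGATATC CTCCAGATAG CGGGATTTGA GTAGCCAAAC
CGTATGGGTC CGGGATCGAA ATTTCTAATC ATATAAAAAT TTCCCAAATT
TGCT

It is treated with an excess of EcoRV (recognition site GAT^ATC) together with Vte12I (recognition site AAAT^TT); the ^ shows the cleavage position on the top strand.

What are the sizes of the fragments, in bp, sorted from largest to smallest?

72, 55, 18, 9 bp

The EcoRV site (GATATC) starts at position 65.
EcoRV cuts after base 3 of each site, so after position 67.
Vte12I sites (AAATTT) start at positions 119, 137, 146.
Vte12I cuts after base 4 of each site, so after positions 122, 140, 149.
Combined cut positions: 67, 122, 140, 149.
Circular molecule, 4 cuts → 4 fragments:
  68–122 → 55 bp
  123–140 → 18 bp
  141–149 → 9 bp
  150–154 then 1–67 → 5 + 67 = 72 bp
Sorted largest to smallest: 72, 55, 18, 9 bp.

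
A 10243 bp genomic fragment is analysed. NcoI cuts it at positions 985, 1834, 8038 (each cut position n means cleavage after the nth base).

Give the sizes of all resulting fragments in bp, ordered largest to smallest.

Linear molecule, 3 cuts → 4 fragments:
  985 − 0 = 985 bp
  1834 − 985 = 849 bp
  8038 − 1834 = 6204 bp
  10243 − 8038 = 2205 bp
Sorted largest to smallest: 6204, 2205, 985, 849 bp.

6204, 2205, 985, 849 bp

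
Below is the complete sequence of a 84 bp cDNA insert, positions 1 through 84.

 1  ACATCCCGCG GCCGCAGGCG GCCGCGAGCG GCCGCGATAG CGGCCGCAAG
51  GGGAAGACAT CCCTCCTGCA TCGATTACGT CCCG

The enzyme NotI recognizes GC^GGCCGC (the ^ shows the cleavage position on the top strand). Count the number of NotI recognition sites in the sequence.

GCGGCCGC occurs starting at positions 8, 18, 28, 40.
NotI cuts at 4 sites.

4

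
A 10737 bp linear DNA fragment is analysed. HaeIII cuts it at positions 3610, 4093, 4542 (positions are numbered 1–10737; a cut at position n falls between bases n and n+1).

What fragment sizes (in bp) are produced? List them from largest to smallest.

Linear molecule, 3 cuts → 4 fragments:
  3610 − 0 = 3610 bp
  4093 − 3610 = 483 bp
  4542 − 4093 = 449 bp
  10737 − 4542 = 6195 bp
Sorted largest to smallest: 6195, 3610, 483, 449 bp.

6195, 3610, 483, 449 bp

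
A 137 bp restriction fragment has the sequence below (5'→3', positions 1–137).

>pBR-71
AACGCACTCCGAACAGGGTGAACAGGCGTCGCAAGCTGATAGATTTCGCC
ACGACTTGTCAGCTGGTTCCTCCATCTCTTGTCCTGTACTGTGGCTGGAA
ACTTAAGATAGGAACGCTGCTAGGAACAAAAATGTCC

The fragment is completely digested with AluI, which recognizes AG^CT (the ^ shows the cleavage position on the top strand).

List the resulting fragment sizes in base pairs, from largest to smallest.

AluI sites (AGCT) start at positions 34, 61.
AluI cuts after base 2 of each site, so after positions 35, 62.
Linear molecule, 2 cuts → 3 fragments:
  1–35 → 35 bp
  36–62 → 27 bp
  63–137 → 75 bp
Sorted largest to smallest: 75, 35, 27 bp.

75, 35, 27 bp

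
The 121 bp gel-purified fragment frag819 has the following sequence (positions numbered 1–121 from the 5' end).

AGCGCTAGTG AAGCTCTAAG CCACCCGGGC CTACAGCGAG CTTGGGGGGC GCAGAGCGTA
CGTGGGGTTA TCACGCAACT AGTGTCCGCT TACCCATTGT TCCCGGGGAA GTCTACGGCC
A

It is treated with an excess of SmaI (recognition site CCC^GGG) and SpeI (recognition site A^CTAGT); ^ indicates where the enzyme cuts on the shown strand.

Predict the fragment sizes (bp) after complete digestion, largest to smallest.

SmaI sites (CCCGGG) start at positions 24, 102.
SmaI cuts after base 3 of each site, so after positions 26, 104.
The SpeI site (ACTAGT) starts at position 78.
SpeI cuts after the first base of each site, so after position 78.
Combined cut positions: 26, 78, 104.
Linear molecule, 3 cuts → 4 fragments:
  1–26 → 26 bp
  27–78 → 52 bp
  79–104 → 26 bp
  105–121 → 17 bp
Sorted largest to smallest: 52, 26, 26, 17 bp.

52, 26, 26, 17 bp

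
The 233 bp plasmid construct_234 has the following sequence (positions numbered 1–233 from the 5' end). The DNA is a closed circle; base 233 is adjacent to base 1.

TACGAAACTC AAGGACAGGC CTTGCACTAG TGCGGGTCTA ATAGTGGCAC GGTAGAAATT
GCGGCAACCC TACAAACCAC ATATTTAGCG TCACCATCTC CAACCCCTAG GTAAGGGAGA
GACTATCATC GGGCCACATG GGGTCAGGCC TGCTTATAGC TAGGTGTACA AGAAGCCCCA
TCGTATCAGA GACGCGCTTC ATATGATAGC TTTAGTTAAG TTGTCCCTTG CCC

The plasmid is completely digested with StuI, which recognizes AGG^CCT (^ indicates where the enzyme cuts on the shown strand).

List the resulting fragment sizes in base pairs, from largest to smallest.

StuI sites (AGGCCT) start at positions 17, 146.
StuI cuts after base 3 of each site, so after positions 19, 148.
Circular molecule, 2 cuts → 2 fragments:
  20–148 → 129 bp
  149–233 then 1–19 → 85 + 19 = 104 bp
Sorted largest to smallest: 129, 104 bp.

129, 104 bp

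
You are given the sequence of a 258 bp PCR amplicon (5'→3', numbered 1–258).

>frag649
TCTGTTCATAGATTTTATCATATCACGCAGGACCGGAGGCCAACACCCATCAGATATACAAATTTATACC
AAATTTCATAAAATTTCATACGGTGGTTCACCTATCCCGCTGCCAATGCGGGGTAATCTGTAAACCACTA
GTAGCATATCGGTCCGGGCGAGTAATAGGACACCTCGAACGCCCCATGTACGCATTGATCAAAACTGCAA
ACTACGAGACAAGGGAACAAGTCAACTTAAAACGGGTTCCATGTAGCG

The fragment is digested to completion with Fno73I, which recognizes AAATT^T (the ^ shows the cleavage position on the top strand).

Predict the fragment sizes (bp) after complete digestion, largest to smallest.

Fno73I sites (AAATTT) start at positions 60, 71, 81.
Fno73I cuts after base 5 of each site (before the last base), so after positions 64, 75, 85.
Linear molecule, 3 cuts → 4 fragments:
  1–64 → 64 bp
  65–75 → 11 bp
  76–85 → 10 bp
  86–258 → 173 bp
Sorted largest to smallest: 173, 64, 11, 10 bp.

173, 64, 11, 10 bp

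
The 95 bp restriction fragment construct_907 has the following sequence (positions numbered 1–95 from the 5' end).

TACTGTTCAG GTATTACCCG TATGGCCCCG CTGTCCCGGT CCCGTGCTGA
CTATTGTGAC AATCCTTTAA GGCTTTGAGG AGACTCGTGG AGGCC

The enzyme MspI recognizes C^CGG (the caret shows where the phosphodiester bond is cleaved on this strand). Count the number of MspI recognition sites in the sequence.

CCGG occurs starting at position 36.
MspI cuts at 1 site.

1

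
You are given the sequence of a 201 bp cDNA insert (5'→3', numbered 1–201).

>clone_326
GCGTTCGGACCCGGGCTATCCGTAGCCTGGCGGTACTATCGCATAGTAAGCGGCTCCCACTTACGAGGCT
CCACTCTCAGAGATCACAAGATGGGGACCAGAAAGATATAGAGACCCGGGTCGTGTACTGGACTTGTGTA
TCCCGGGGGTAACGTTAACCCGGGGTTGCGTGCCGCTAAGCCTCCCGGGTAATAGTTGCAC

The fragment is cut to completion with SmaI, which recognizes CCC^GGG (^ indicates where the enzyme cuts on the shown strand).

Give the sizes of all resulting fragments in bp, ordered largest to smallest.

SmaI sites (CCCGGG) start at positions 10, 115, 142, 159, 184.
SmaI cuts after base 3 of each site, so after positions 12, 117, 144, 161, 186.
Linear molecule, 5 cuts → 6 fragments:
  1–12 → 12 bp
  13–117 → 105 bp
  118–144 → 27 bp
  145–161 → 17 bp
  162–186 → 25 bp
  187–201 → 15 bp
Sorted largest to smallest: 105, 27, 25, 17, 15, 12 bp.

105, 27, 25, 17, 15, 12 bp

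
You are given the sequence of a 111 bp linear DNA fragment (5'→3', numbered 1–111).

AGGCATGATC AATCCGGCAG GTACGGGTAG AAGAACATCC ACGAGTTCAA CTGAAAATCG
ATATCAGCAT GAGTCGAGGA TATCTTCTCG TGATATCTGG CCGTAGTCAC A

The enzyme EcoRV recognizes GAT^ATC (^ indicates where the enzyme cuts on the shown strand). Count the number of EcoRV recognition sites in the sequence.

GATATC occurs starting at positions 60, 79, 92.
EcoRV cuts at 3 sites.

3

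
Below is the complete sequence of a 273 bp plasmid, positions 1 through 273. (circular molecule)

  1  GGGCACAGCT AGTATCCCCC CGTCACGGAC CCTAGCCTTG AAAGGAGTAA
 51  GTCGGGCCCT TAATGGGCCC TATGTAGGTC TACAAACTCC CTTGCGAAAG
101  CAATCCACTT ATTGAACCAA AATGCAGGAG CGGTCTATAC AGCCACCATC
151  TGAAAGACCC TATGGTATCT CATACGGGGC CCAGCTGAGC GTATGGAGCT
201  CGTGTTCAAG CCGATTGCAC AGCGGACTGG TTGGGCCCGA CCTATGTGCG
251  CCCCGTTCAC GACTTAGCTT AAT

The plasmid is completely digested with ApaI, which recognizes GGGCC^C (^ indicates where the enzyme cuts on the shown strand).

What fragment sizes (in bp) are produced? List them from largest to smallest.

ApaI sites (GGGCCC) start at positions 54, 65, 177, 233.
ApaI cuts after base 5 of each site (before the last base), so after positions 58, 69, 181, 237.
Circular molecule, 4 cuts → 4 fragments:
  59–69 → 11 bp
  70–181 → 112 bp
  182–237 → 56 bp
  238–273 then 1–58 → 36 + 58 = 94 bp
Sorted largest to smallest: 112, 94, 56, 11 bp.

112, 94, 56, 11 bp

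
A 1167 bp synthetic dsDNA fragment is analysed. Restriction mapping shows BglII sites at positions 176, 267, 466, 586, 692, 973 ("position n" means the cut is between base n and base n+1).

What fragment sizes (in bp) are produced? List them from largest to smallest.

281, 199, 194, 176, 120, 106, 91 bp

Linear molecule, 6 cuts → 7 fragments:
  176 − 0 = 176 bp
  267 − 176 = 91 bp
  466 − 267 = 199 bp
  586 − 466 = 120 bp
  692 − 586 = 106 bp
  973 − 692 = 281 bp
  1167 − 973 = 194 bp
Sorted largest to smallest: 281, 199, 194, 176, 120, 106, 91 bp.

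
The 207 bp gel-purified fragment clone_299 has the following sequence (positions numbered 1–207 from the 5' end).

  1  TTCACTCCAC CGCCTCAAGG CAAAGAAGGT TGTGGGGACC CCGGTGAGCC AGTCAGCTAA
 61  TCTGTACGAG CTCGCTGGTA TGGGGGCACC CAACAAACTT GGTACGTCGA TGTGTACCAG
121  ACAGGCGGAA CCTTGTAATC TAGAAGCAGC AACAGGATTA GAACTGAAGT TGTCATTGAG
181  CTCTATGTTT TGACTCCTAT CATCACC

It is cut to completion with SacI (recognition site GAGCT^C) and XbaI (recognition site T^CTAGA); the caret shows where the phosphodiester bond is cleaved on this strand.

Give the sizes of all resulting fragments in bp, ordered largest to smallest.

72, 67, 43, 25 bp

SacI sites (GAGCTC) start at positions 68, 178.
SacI cuts after base 5 of each site (before the last base), so after positions 72, 182.
The XbaI site (TCTAGA) starts at position 139.
XbaI cuts after the first base of each site, so after position 139.
Combined cut positions: 72, 139, 182.
Linear molecule, 3 cuts → 4 fragments:
  1–72 → 72 bp
  73–139 → 67 bp
  140–182 → 43 bp
  183–207 → 25 bp
Sorted largest to smallest: 72, 67, 43, 25 bp.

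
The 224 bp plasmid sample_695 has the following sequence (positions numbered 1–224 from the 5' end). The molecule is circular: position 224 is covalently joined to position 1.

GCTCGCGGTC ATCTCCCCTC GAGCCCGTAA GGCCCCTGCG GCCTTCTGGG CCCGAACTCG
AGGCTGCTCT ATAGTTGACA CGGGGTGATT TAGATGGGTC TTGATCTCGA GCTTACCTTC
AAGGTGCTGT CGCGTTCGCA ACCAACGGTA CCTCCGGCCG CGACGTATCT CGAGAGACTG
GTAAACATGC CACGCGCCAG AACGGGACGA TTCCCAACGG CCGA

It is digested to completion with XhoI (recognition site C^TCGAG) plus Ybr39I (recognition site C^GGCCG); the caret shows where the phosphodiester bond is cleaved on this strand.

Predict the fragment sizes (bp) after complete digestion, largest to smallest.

49, 49, 49, 39, 24, 14 bp

XhoI sites (CTCGAG) start at positions 18, 57, 106, 169.
XhoI cuts after the first base of each site, so after positions 18, 57, 106, 169.
Ybr39I sites (CGGCCG) start at positions 155, 218.
Ybr39I cuts after the first base of each site, so after positions 155, 218.
Combined cut positions: 18, 57, 106, 155, 169, 218.
Circular molecule, 6 cuts → 6 fragments:
  19–57 → 39 bp
  58–106 → 49 bp
  107–155 → 49 bp
  156–169 → 14 bp
  170–218 → 49 bp
  219–224 then 1–18 → 6 + 18 = 24 bp
Sorted largest to smallest: 49, 49, 49, 39, 24, 14 bp.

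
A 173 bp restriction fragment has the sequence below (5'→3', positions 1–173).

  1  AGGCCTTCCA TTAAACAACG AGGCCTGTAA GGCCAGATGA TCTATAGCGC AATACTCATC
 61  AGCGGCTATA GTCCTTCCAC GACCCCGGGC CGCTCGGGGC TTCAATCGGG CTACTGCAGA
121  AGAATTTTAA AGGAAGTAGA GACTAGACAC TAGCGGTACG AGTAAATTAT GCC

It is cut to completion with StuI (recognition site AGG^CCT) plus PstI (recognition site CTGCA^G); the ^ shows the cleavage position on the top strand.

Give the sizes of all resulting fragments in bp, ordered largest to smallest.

95, 55, 20, 3 bp

StuI sites (AGGCCT) start at positions 1, 21.
StuI cuts after base 3 of each site, so after positions 3, 23.
The PstI site (CTGCAG) starts at position 114.
PstI cuts after base 5 of each site (before the last base), so after position 118.
Combined cut positions: 3, 23, 118.
Linear molecule, 3 cuts → 4 fragments:
  1–3 → 3 bp
  4–23 → 20 bp
  24–118 → 95 bp
  119–173 → 55 bp
Sorted largest to smallest: 95, 55, 20, 3 bp.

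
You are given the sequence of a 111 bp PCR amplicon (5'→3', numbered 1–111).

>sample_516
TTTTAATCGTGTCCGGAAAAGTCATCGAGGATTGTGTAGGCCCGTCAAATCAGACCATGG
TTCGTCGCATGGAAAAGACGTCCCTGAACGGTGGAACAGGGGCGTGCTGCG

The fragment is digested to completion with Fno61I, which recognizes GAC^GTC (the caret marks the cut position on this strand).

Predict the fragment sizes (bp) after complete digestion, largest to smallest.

The Fno61I site (GACGTC) starts at position 77.
Fno61I cuts after base 3 of each site, so after position 79.
Linear molecule, 1 cut → 2 fragments:
  1–79 → 79 bp
  80–111 → 32 bp
Sorted largest to smallest: 79, 32 bp.

79, 32 bp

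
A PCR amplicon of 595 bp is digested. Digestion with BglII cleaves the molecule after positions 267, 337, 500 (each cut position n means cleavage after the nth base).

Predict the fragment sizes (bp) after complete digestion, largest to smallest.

267, 163, 95, 70 bp

Linear molecule, 3 cuts → 4 fragments:
  267 − 0 = 267 bp
  337 − 267 = 70 bp
  500 − 337 = 163 bp
  595 − 500 = 95 bp
Sorted largest to smallest: 267, 163, 95, 70 bp.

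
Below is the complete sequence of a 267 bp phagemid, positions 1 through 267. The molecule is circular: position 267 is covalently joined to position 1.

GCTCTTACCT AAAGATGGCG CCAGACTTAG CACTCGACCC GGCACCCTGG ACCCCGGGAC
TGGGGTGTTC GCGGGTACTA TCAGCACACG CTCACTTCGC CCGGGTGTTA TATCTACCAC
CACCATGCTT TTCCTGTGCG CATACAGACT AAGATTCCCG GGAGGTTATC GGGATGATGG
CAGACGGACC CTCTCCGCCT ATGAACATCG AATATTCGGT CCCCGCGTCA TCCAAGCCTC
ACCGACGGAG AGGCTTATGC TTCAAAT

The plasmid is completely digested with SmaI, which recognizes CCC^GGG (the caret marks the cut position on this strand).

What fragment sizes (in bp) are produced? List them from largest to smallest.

163, 57, 47 bp

SmaI sites (CCCGGG) start at positions 53, 100, 157.
SmaI cuts after base 3 of each site, so after positions 55, 102, 159.
Circular molecule, 3 cuts → 3 fragments:
  56–102 → 47 bp
  103–159 → 57 bp
  160–267 then 1–55 → 108 + 55 = 163 bp
Sorted largest to smallest: 163, 57, 47 bp.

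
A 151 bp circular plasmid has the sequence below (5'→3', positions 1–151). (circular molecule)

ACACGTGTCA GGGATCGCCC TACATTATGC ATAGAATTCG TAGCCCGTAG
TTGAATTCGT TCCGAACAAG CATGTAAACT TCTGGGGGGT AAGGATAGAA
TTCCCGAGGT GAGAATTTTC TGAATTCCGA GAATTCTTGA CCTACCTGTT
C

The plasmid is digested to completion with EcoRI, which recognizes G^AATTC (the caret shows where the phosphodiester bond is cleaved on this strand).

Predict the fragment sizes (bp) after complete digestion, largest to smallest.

54, 45, 24, 19, 9 bp

EcoRI sites (GAATTC) start at positions 34, 53, 98, 122, 131.
EcoRI cuts after the first base of each site, so after positions 34, 53, 98, 122, 131.
Circular molecule, 5 cuts → 5 fragments:
  35–53 → 19 bp
  54–98 → 45 bp
  99–122 → 24 bp
  123–131 → 9 bp
  132–151 then 1–34 → 20 + 34 = 54 bp
Sorted largest to smallest: 54, 45, 24, 19, 9 bp.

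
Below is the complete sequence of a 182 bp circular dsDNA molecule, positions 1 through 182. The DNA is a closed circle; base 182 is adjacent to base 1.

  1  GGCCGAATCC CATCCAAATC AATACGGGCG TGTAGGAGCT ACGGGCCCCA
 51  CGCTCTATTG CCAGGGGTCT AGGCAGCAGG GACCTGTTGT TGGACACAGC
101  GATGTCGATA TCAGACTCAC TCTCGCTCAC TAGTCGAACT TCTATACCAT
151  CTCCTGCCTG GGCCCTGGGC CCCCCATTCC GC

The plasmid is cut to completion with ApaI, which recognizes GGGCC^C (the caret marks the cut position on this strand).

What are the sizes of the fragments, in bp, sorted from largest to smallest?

117, 58, 7 bp

ApaI sites (GGGCCC) start at positions 43, 160, 167.
ApaI cuts after base 5 of each site (before the last base), so after positions 47, 164, 171.
Circular molecule, 3 cuts → 3 fragments:
  48–164 → 117 bp
  165–171 → 7 bp
  172–182 then 1–47 → 11 + 47 = 58 bp
Sorted largest to smallest: 117, 58, 7 bp.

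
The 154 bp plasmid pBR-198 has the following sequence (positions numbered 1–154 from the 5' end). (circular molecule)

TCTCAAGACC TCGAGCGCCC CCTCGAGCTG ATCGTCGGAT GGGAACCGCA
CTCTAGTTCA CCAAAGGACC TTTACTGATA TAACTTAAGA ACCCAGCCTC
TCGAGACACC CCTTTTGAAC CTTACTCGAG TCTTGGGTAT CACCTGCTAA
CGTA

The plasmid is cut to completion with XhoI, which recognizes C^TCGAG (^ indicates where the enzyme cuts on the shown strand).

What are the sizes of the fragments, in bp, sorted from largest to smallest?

XhoI sites (CTCGAG) start at positions 10, 22, 100, 125.
XhoI cuts after the first base of each site, so after positions 10, 22, 100, 125.
Circular molecule, 4 cuts → 4 fragments:
  11–22 → 12 bp
  23–100 → 78 bp
  101–125 → 25 bp
  126–154 then 1–10 → 29 + 10 = 39 bp
Sorted largest to smallest: 78, 39, 25, 12 bp.

78, 39, 25, 12 bp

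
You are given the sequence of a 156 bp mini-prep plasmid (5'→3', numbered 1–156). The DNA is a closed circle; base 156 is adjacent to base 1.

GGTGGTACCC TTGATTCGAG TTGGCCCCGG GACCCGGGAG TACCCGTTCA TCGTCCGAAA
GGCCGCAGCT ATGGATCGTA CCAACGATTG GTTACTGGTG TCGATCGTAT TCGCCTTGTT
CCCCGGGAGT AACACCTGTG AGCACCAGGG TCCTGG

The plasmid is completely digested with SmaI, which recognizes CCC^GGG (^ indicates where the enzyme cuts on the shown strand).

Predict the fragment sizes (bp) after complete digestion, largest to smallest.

SmaI sites (CCCGGG) start at positions 26, 33, 122.
SmaI cuts after base 3 of each site, so after positions 28, 35, 124.
Circular molecule, 3 cuts → 3 fragments:
  29–35 → 7 bp
  36–124 → 89 bp
  125–156 then 1–28 → 32 + 28 = 60 bp
Sorted largest to smallest: 89, 60, 7 bp.

89, 60, 7 bp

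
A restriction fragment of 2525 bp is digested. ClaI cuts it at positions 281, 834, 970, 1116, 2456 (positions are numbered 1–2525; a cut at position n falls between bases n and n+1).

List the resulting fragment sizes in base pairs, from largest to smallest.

Linear molecule, 5 cuts → 6 fragments:
  281 − 0 = 281 bp
  834 − 281 = 553 bp
  970 − 834 = 136 bp
  1116 − 970 = 146 bp
  2456 − 1116 = 1340 bp
  2525 − 2456 = 69 bp
Sorted largest to smallest: 1340, 553, 281, 146, 136, 69 bp.

1340, 553, 281, 146, 136, 69 bp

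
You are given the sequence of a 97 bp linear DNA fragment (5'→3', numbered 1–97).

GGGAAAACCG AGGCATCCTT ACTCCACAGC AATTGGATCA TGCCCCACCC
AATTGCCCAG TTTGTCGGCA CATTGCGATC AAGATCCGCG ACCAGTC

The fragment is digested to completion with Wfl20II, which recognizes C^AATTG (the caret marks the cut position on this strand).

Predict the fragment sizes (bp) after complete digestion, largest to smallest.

Wfl20II sites (CAATTG) start at positions 30, 50.
Wfl20II cuts after the first base of each site, so after positions 30, 50.
Linear molecule, 2 cuts → 3 fragments:
  1–30 → 30 bp
  31–50 → 20 bp
  51–97 → 47 bp
Sorted largest to smallest: 47, 30, 20 bp.

47, 30, 20 bp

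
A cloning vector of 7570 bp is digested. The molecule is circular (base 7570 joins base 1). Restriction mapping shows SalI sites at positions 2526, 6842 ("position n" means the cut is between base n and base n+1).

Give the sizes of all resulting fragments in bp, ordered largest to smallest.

4316, 3254 bp

Circular molecule, 2 cuts → 2 fragments:
  6842 − 2526 = 4316 bp
  wrap: 7570 − 6842 + 2526 = 3254 bp
Sorted largest to smallest: 4316, 3254 bp.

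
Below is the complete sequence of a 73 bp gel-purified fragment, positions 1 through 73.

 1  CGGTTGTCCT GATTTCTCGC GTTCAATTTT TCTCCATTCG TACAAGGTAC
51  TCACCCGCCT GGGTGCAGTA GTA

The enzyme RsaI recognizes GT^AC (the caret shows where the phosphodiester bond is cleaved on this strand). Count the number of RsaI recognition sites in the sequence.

2

GTAC occurs starting at positions 40, 47.
RsaI cuts at 2 sites.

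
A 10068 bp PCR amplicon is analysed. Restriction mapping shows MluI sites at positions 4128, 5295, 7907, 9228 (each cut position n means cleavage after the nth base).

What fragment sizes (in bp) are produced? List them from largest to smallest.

4128, 2612, 1321, 1167, 840 bp

Linear molecule, 4 cuts → 5 fragments:
  4128 − 0 = 4128 bp
  5295 − 4128 = 1167 bp
  7907 − 5295 = 2612 bp
  9228 − 7907 = 1321 bp
  10068 − 9228 = 840 bp
Sorted largest to smallest: 4128, 2612, 1321, 1167, 840 bp.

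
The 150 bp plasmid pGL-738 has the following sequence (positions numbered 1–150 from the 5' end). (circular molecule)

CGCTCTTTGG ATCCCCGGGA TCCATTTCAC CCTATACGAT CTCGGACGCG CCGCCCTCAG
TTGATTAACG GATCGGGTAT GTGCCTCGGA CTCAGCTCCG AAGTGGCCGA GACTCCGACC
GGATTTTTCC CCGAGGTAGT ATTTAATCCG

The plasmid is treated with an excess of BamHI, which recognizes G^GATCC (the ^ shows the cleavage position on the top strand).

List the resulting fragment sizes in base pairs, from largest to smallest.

141, 9 bp

BamHI sites (GGATCC) start at positions 9, 18.
BamHI cuts after the first base of each site, so after positions 9, 18.
Circular molecule, 2 cuts → 2 fragments:
  10–18 → 9 bp
  19–150 then 1–9 → 132 + 9 = 141 bp
Sorted largest to smallest: 141, 9 bp.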